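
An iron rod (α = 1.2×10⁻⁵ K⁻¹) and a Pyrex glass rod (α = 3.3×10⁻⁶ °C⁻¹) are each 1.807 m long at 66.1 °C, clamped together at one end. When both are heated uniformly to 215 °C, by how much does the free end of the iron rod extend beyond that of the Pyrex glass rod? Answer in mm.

2.34 mm

ΔT = 148.9 K
iron: ΔL = 1.2×10⁻⁵ × 1.807 m × 148.9 = 3.2287×10⁻³ m = 3.2287 mm
Pyrex glass: ΔL = 3.3×10⁻⁶ × 1.807 m × 148.9 = 8.8791×10⁻⁴ m = 0.88791 mm
difference = 3.2287 − 0.88791 = 2.34079 mm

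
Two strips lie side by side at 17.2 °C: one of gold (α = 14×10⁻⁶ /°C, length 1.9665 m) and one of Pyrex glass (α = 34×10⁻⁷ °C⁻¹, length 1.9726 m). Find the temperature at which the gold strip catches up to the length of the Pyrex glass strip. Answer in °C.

L₁(1 + α₁ΔT) = L₂(1 + α₂ΔT) ⇒ ΔT = (L₂ − L₁)/(α₁L₁ − α₂L₂)
L₂ − L₁ = 1.9726 − 1.9665 = 6.10×10⁻³ m
α₁L₁ − α₂L₂ = 14×10⁻⁶×1.9665 − 34×10⁻⁷×1.9726 = 2.082416×10⁻⁵ m/K
ΔT = 6.10×10⁻³ / 2.082416×10⁻⁵ = 292.929 K
T = 17.2 + 292.929 = 310.129 °C

T = 310.1 °C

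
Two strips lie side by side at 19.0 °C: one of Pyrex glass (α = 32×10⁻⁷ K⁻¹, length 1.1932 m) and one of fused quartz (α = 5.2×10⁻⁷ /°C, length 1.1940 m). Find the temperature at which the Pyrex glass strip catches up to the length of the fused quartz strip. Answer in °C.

T = 269.2 °C

Equal length when α₁L₁ΔT − α₂L₂ΔT = L₂ − L₁ = 8.00×10⁻⁴ m
α₁L₁ = 3.81824×10⁻⁶, α₂L₂ = 6.2088×10⁻⁷ → Δ(αL) = 3.19736×10⁻⁶ m/K
ΔT = 8.00×10⁻⁴ / 3.19736×10⁻⁶ = 250.206 K, so T = 19.0 + 250.206 = 269.206 °C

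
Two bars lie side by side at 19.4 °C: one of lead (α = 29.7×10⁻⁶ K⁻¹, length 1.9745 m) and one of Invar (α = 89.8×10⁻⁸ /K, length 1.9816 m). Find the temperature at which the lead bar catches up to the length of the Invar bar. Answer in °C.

T = 144.3 °C

L₁(1 + α₁ΔT) = L₂(1 + α₂ΔT) ⇒ ΔT = (L₂ − L₁)/(α₁L₁ − α₂L₂)
L₂ − L₁ = 1.9816 − 1.9745 = 7.10×10⁻³ m
α₁L₁ − α₂L₂ = 29.7×10⁻⁶×1.9745 − 89.8×10⁻⁸×1.9816 = 5.68631732×10⁻⁵ m/K
ΔT = 7.10×10⁻³ / 5.68631732×10⁻⁵ = 124.861 K
T = 19.4 + 124.861 = 144.261 °C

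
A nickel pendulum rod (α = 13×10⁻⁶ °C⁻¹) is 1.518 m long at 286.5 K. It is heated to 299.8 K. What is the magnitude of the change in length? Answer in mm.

ΔL = 0.262 mm

|ΔT| = |299.8 − 286.5| = 13.3 K
ΔL = αL₀ΔT = (13×10⁻⁶)(1.518)(13.3) = 2.62×10⁻⁴ m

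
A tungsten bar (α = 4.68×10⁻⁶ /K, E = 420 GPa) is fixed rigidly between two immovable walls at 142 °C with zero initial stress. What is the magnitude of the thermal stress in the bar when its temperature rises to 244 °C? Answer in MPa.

Fully constrained: the free strain ε = αΔT is blocked, so σ = Eε = EαΔT.
|ΔT| = 102 K
σ = 420×10⁹ × 4.68×10⁻⁶ × 102 = 2.00×10⁸ Pa

σ = 200 MPa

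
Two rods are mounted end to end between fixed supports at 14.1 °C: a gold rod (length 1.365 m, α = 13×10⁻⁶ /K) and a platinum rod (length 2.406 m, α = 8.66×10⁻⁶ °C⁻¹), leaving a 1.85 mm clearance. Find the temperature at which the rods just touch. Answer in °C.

Gap closes when ΔL₁ + ΔL₂ = 1.85 mm = 1.85×10⁻³ m
(α₁L₁ + α₂L₂)ΔT = g
α₁L₁ + α₂L₂ = 13×10⁻⁶×1.365 + 8.66×10⁻⁶×2.406 = 3.858096×10⁻⁵ m/K
ΔT = 1.85×10⁻³ / 3.858096×10⁻⁵ = 47.951 K
T = 14.1 + 47.951 = 62.051 °C

T = 62.1 °C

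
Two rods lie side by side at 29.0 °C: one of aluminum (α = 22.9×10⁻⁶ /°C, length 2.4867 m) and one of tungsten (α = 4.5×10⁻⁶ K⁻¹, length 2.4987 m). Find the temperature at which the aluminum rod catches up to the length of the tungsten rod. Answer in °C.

Equal length when α₁L₁ΔT − α₂L₂ΔT = L₂ − L₁ = 1.20×10⁻² m
α₁L₁ = 5.694543×10⁻⁵, α₂L₂ = 1.124415×10⁻⁵ → Δ(αL) = 4.570128×10⁻⁵ m/K
ΔT = 1.20×10⁻² / 4.570128×10⁻⁵ = 262.575 K, so T = 29.0 + 262.575 = 291.575 °C

T = 291.6 °C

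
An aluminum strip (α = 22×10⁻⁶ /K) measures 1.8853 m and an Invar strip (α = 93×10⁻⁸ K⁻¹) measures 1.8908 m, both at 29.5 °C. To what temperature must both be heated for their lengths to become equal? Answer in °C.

T = 168.0 °C

L₁(1 + α₁ΔT) = L₂(1 + α₂ΔT) ⇒ ΔT = (L₂ − L₁)/(α₁L₁ − α₂L₂)
L₂ − L₁ = 1.8908 − 1.8853 = 5.50×10⁻³ m
α₁L₁ − α₂L₂ = 22×10⁻⁶×1.8853 − 93×10⁻⁸×1.8908 = 3.9718156×10⁻⁵ m/K
ΔT = 5.50×10⁻³ / 3.9718156×10⁻⁵ = 138.476 K
T = 29.5 + 138.476 = 167.976 °C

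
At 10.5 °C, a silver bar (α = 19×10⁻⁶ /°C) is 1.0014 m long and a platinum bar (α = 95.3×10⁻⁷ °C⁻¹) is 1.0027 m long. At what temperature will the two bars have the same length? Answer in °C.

T = 147.8 °C

Equal length when α₁L₁ΔT − α₂L₂ΔT = L₂ − L₁ = 1.30×10⁻³ m
α₁L₁ = 1.90266×10⁻⁵, α₂L₂ = 9.555731×10⁻⁶ → Δ(αL) = 9.470869×10⁻⁶ m/K
ΔT = 1.30×10⁻³ / 9.470869×10⁻⁶ = 137.263 K, so T = 10.5 + 137.263 = 147.763 °C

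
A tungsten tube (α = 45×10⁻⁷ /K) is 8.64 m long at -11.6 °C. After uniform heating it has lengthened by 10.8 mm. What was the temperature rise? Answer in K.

ΔT = 278 K

ΔL = αL₀ΔT ⇒ ΔT = ΔL / (αL₀)
ΔT = 10.8×10⁻³ m / (45×10⁻⁷ × 8.64 m) = 277.78 K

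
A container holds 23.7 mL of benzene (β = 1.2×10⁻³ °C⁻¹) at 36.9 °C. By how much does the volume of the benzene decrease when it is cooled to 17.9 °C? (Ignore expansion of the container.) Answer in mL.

|ΔT| = |17.9 − 36.9| = 19.0 K
ΔV = βV₀ΔT = (1.2×10⁻³)(23.7)(19.0) = 0.540 mL

ΔV = 0.540 mL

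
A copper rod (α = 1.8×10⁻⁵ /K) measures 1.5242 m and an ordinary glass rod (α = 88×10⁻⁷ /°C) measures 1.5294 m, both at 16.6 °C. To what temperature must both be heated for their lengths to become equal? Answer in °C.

Equal length when α₁L₁ΔT − α₂L₂ΔT = L₂ − L₁ = 5.20×10⁻³ m
α₁L₁ = 2.74356×10⁻⁵, α₂L₂ = 1.345872×10⁻⁵ → Δ(αL) = 1.397688×10⁻⁵ m/K
ΔT = 5.20×10⁻³ / 1.397688×10⁻⁵ = 372.043 K, so T = 16.6 + 372.043 = 388.643 °C

T = 388.6 °C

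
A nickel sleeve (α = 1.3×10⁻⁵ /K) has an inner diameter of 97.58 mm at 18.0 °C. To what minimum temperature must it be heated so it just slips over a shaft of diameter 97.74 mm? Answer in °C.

T = 144 °C

Required Δd = 97.74 − 97.58 = 0.16 mm
Δd = αd₀ΔT ⇒ ΔT = Δd/(αd₀) = 0.16 / (1.3×10⁻⁵ × 97.58) = 126.13 K
T_min = 18.0 + 126.13 = 144.13 °C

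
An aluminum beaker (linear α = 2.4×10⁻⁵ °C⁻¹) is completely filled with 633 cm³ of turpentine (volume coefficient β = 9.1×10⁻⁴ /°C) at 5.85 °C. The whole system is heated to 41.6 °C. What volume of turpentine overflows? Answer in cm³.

19.0 cm³

The beaker also expands: β_container ≈ 3α = 7.2×10⁻⁵ /K
Net overflow = V₀(β_liq − 3α_cont)ΔT
β − 3α = 9.10×10⁻⁴ − 7.2×10⁻⁵ = 8.38×10⁻⁴ /K; ΔT = 35.75 K
ΔV = 633 × 8.38×10⁻⁴ × 35.75 = 19.0 cm³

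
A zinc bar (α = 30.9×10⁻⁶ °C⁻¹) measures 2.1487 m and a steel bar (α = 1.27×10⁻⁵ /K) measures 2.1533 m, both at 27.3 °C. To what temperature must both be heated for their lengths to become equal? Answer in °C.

T = 145.1 °C

Equal length when α₁L₁ΔT − α₂L₂ΔT = L₂ − L₁ = 4.60×10⁻³ m
α₁L₁ = 6.639483×10⁻⁵, α₂L₂ = 2.734691×10⁻⁵ → Δ(αL) = 3.904792×10⁻⁵ m/K
ΔT = 4.60×10⁻³ / 3.904792×10⁻⁵ = 117.804 K, so T = 27.3 + 117.804 = 145.104 °C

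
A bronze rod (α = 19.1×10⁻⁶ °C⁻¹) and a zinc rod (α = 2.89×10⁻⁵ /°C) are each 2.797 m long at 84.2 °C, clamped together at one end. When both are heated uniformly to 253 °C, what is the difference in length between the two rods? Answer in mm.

ΔT = 168.8 K
bronze: ΔL = 19.1×10⁻⁶ × 2.797 m × 168.8 = 9.0178×10⁻³ m = 9.0178 mm
zinc: ΔL = 2.89×10⁻⁵ × 2.797 m × 168.8 = 1.3645×10⁻² m = 13.645 mm
difference = 13.645 − 9.0178 = 4.6272 mm

4.63 mm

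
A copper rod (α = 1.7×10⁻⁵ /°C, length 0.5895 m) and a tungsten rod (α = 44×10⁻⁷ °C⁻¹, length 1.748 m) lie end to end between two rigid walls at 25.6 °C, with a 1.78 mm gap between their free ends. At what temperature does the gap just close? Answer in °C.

T = 126 °C

Gap closes when ΔL₁ + ΔL₂ = 1.78 mm = 1.78×10⁻³ m
(α₁L₁ + α₂L₂)ΔT = g
α₁L₁ + α₂L₂ = 1.7×10⁻⁵×0.5895 + 44×10⁻⁷×1.748 = 1.77127×10⁻⁵ m/K
ΔT = 1.78×10⁻³ / 1.77127×10⁻⁵ = 100.49 K
T = 25.6 + 100.49 = 126.09 °C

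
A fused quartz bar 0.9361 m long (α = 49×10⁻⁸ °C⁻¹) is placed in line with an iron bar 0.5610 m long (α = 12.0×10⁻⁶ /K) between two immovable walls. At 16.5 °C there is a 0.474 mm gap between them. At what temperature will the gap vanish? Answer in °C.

α₁L₁ = 4.58689×10⁻⁷ m/K, α₂L₂ = 6.732×10⁻⁶ m/K → total 7.190689×10⁻⁶ m/K
ΔT = g/(α₁L₁+α₂L₂) = 4.74×10⁻⁴ / 7.190689×10⁻⁶ = 65.919 K
T = 16.5 + 65.919 = 82.419 °C

T = 82.4 °C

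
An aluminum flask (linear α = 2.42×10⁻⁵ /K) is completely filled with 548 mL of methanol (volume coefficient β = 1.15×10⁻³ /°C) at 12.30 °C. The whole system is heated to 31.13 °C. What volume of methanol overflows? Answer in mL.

The flask also expands: β_container ≈ 3α = 7.26×10⁻⁵ /K
Net overflow = V₀(β_liq − 3α_cont)ΔT
β − 3α = 1.15×10⁻³ − 7.26×10⁻⁵ = 1.0774×10⁻³ /K; ΔT = 18.83 K
ΔV = 548 × 1.0774×10⁻³ × 18.83 = 11.1 mL

11.1 mL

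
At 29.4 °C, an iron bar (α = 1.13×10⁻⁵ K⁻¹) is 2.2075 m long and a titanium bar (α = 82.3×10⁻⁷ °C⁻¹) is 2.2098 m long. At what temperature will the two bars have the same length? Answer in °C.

T = 369.7 °C

Equal length when α₁L₁ΔT − α₂L₂ΔT = L₂ − L₁ = 2.30×10⁻³ m
α₁L₁ = 2.494475×10⁻⁵, α₂L₂ = 1.8186654×10⁻⁵ → Δ(αL) = 6.758096×10⁻⁶ m/K
ΔT = 2.30×10⁻³ / 6.758096×10⁻⁶ = 340.333 K, so T = 29.4 + 340.333 = 369.733 °C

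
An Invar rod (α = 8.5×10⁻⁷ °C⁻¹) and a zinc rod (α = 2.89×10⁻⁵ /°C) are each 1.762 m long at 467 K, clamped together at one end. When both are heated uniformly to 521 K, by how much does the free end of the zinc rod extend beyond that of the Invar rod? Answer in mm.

ΔT = 54 K
Invar: ΔL = 8.5×10⁻⁷ × 1.762 m × 54 = 8.0876×10⁻⁵ m = 0.080876 mm
zinc: ΔL = 2.89×10⁻⁵ × 1.762 m × 54 = 2.7498×10⁻³ m = 2.7498 mm
difference = 2.7498 − 0.080876 = 2.668924 mm

2.67 mm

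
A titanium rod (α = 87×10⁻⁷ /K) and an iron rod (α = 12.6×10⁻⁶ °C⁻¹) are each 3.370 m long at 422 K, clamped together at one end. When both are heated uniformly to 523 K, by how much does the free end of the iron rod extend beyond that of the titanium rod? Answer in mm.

1.33 mm

ΔT = 101 K
titanium: ΔL = 87×10⁻⁷ × 3.370 m × 101 = 2.9612×10⁻³ m = 2.9612 mm
iron: ΔL = 12.6×10⁻⁶ × 3.370 m × 101 = 4.2887×10⁻³ m = 4.2887 mm
difference = 4.2887 − 2.9612 = 1.3275 mm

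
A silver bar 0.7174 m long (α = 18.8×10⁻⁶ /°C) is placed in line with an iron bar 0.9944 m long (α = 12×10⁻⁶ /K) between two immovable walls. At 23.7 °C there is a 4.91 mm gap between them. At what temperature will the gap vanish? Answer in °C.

T = 217 °C

α₁L₁ = 1.348712×10⁻⁵ m/K, α₂L₂ = 1.19328×10⁻⁵ m/K → total 2.541992×10⁻⁵ m/K
ΔT = g/(α₁L₁+α₂L₂) = 4.91×10⁻³ / 2.541992×10⁻⁵ = 193.16 K
T = 23.7 + 193.16 = 216.86 °C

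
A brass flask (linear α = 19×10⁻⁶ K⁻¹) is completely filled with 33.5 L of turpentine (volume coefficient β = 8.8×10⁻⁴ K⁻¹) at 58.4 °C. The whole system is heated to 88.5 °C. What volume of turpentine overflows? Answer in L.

The flask also expands: β_container ≈ 3α = 5.7×10⁻⁵ /K
Net overflow = V₀(β_liq − 3α_cont)ΔT
β − 3α = 8.80×10⁻⁴ − 5.7×10⁻⁵ = 8.23×10⁻⁴ /K; ΔT = 30.1 K
ΔV = 33.5 × 8.23×10⁻⁴ × 30.1 = 0.830 L

0.830 L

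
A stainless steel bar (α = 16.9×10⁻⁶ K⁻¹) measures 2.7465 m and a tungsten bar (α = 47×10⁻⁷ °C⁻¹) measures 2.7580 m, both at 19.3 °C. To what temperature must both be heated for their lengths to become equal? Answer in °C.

T = 363.1 °C

L₁(1 + α₁ΔT) = L₂(1 + α₂ΔT) ⇒ ΔT = (L₂ − L₁)/(α₁L₁ − α₂L₂)
L₂ − L₁ = 2.7580 − 2.7465 = 1.15×10⁻² m
α₁L₁ − α₂L₂ = 16.9×10⁻⁶×2.7465 − 47×10⁻⁷×2.7580 = 3.345325×10⁻⁵ m/K
ΔT = 1.15×10⁻² / 3.345325×10⁻⁵ = 343.763 K
T = 19.3 + 343.763 = 363.063 °C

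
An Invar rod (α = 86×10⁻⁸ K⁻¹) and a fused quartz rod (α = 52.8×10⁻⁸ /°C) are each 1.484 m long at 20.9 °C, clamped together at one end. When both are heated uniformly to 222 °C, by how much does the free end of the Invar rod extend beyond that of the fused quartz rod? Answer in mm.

ΔT = 201.1 K
Invar: ΔL = 86×10⁻⁸ × 1.484 m × 201.1 = 2.5665×10⁻⁴ m = 0.25665 mm
fused quartz: ΔL = 52.8×10⁻⁸ × 1.484 m × 201.1 = 1.5757×10⁻⁴ m = 0.15757 mm
difference = 0.25665 − 0.15757 = 0.09908 mm

0.0991 mm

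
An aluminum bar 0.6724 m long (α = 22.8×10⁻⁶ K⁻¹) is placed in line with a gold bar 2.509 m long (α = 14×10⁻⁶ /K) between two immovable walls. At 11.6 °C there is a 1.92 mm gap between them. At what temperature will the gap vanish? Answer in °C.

Gap closes when ΔL₁ + ΔL₂ = 1.92 mm = 1.92×10⁻³ m
(α₁L₁ + α₂L₂)ΔT = g
α₁L₁ + α₂L₂ = 22.8×10⁻⁶×0.6724 + 14×10⁻⁶×2.509 = 5.045672×10⁻⁵ m/K
ΔT = 1.92×10⁻³ / 5.045672×10⁻⁵ = 38.052 K
T = 11.6 + 38.052 = 49.652 °C

T = 49.7 °C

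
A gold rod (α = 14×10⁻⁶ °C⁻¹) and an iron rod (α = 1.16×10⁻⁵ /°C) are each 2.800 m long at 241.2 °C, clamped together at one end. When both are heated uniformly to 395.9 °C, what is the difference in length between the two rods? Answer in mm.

1.04 mm

ΔT = 154.7 K
gold: ΔL = 14×10⁻⁶ × 2.800 m × 154.7 = 6.0642×10⁻³ m = 6.0642 mm
iron: ΔL = 1.16×10⁻⁵ × 2.800 m × 154.7 = 5.0247×10⁻³ m = 5.0247 mm
difference = 6.0642 − 5.0247 = 1.0395 mm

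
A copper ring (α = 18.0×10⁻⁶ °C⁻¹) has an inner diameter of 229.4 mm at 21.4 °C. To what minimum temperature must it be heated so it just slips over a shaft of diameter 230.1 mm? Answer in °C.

Required Δd = 230.1 − 229.4 = 0.7 mm
Δd = αd₀ΔT ⇒ ΔT = Δd/(αd₀) = 0.7 / (18.0×10⁻⁶ × 229.4) = 169.52 K
T_min = 21.4 + 169.52 = 190.92 °C

T = 191 °C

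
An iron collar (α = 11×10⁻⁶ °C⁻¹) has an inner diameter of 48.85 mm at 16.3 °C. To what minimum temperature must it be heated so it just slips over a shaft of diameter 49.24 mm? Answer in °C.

T = 742 °C

Required Δd = 49.24 − 48.85 = 0.39 mm
Δd = αd₀ΔT ⇒ ΔT = Δd/(αd₀) = 0.39 / (11×10⁻⁶ × 48.85) = 725.78 K
T_min = 16.3 + 725.78 = 742.08 °C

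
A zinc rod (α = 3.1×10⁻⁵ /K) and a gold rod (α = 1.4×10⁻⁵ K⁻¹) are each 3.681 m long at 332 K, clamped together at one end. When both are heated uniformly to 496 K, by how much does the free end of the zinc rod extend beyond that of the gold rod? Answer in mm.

ΔT = 164 K
zinc: ΔL = 3.1×10⁻⁵ × 3.681 m × 164 = 1.8714×10⁻² m = 18.714 mm
gold: ΔL = 1.4×10⁻⁵ × 3.681 m × 164 = 8.4516×10⁻³ m = 8.4516 mm
difference = 18.714 − 8.4516 = 10.2624 mm

10.3 mm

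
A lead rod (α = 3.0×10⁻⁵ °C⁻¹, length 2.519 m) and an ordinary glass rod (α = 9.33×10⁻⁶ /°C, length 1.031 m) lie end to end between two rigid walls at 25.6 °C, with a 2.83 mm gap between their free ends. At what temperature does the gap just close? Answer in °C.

Gap closes when ΔL₁ + ΔL₂ = 2.83 mm = 2.83×10⁻³ m
(α₁L₁ + α₂L₂)ΔT = g
α₁L₁ + α₂L₂ = 3.0×10⁻⁵×2.519 + 9.33×10⁻⁶×1.031 = 8.518923×10⁻⁵ m/K
ΔT = 2.83×10⁻³ / 8.518923×10⁻⁵ = 33.220 K
T = 25.6 + 33.220 = 58.820 °C

T = 58.8 °C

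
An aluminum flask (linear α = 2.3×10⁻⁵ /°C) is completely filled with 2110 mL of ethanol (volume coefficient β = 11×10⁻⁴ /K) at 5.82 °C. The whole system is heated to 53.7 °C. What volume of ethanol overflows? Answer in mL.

104 mL

The flask also expands: β_container ≈ 3α = 6.9×10⁻⁵ /K
Net overflow = V₀(β_liq − 3α_cont)ΔT
β − 3α = 1.10×10⁻³ − 6.9×10⁻⁵ = 1.031×10⁻³ /K; ΔT = 47.88 K
ΔV = 2110 × 1.031×10⁻³ × 47.88 = 104 mL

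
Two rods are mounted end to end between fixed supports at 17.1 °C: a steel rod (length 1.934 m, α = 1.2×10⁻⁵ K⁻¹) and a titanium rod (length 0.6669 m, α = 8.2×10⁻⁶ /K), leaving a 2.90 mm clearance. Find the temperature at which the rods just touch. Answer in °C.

T = 118 °C

Gap closes when ΔL₁ + ΔL₂ = 2.90 mm = 2.90×10⁻³ m
(α₁L₁ + α₂L₂)ΔT = g
α₁L₁ + α₂L₂ = 1.2×10⁻⁵×1.934 + 8.2×10⁻⁶×0.6669 = 2.867658×10⁻⁵ m/K
ΔT = 2.90×10⁻³ / 2.867658×10⁻⁵ = 101.13 K
T = 17.1 + 101.13 = 118.23 °C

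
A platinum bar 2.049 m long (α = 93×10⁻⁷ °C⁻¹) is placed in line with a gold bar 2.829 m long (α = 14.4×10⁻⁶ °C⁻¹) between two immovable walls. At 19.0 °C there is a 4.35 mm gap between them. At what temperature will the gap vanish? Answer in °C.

α₁L₁ = 1.90557×10⁻⁵ m/K, α₂L₂ = 4.07376×10⁻⁵ m/K → total 5.97933×10⁻⁵ m/K
ΔT = g/(α₁L₁+α₂L₂) = 4.35×10⁻³ / 5.97933×10⁻⁵ = 72.751 K
T = 19.0 + 72.751 = 91.751 °C

T = 91.8 °C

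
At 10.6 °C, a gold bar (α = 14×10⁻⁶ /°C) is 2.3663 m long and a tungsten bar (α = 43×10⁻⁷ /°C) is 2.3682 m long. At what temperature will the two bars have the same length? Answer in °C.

T = 93.41 °C

Equal length when α₁L₁ΔT − α₂L₂ΔT = L₂ − L₁ = 1.90×10⁻³ m
α₁L₁ = 3.31282×10⁻⁵, α₂L₂ = 1.018326×10⁻⁵ → Δ(αL) = 2.294494×10⁻⁵ m/K
ΔT = 1.90×10⁻³ / 2.294494×10⁻⁵ = 82.8069 K, so T = 10.6 + 82.8069 = 93.4069 °C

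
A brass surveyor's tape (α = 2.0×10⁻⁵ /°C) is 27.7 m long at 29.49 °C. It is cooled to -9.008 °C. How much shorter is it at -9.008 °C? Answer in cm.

|ΔT| = |-9.008 − 29.49| = 38.498 K
ΔL = αL₀ΔT = (2.0×10⁻⁵)(27.7)(38.498) = 2.13×10⁻² m

ΔL = 2.13 cm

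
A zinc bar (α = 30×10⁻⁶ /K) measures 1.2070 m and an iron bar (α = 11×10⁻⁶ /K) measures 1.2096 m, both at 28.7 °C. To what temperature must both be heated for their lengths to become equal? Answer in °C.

L₁(1 + α₁ΔT) = L₂(1 + α₂ΔT) ⇒ ΔT = (L₂ − L₁)/(α₁L₁ − α₂L₂)
L₂ − L₁ = 1.2096 − 1.2070 = 2.60×10⁻³ m
α₁L₁ − α₂L₂ = 30×10⁻⁶×1.2070 − 11×10⁻⁶×1.2096 = 2.29044×10⁻⁵ m/K
ΔT = 2.60×10⁻³ / 2.29044×10⁻⁵ = 113.515 K
T = 28.7 + 113.515 = 142.215 °C

T = 142.2 °C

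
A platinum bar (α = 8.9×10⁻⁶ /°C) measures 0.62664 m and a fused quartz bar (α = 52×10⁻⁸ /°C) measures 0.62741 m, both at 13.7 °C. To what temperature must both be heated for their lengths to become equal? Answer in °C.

T = 160.3 °C

Equal length when α₁L₁ΔT − α₂L₂ΔT = L₂ − L₁ = 7.70×10⁻⁴ m
α₁L₁ = 5.577096×10⁻⁶, α₂L₂ = 3.262532×10⁻⁷ → Δ(αL) = 5.2508428×10⁻⁶ m/K
ΔT = 7.70×10⁻⁴ / 5.2508428×10⁻⁶ = 146.643 K, so T = 13.7 + 146.643 = 160.343 °C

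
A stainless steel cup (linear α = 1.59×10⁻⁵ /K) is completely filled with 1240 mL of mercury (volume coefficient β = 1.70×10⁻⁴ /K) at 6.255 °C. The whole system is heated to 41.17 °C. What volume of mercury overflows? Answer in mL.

The cup also expands: β_container ≈ 3α = 4.77×10⁻⁵ /K
Net overflow = V₀(β_liq − 3α_cont)ΔT
β − 3α = 1.70×10⁻⁴ − 4.77×10⁻⁵ = 1.223×10⁻⁴ /K; ΔT = 34.915 K
ΔV = 1240 × 1.223×10⁻⁴ × 34.915 = 5.29 mL

5.29 mL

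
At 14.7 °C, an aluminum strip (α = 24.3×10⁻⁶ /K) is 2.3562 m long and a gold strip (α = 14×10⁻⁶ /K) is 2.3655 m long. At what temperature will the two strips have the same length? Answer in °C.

T = 400.0 °C

Equal length when α₁L₁ΔT − α₂L₂ΔT = L₂ − L₁ = 9.30×10⁻³ m
α₁L₁ = 5.725566×10⁻⁵, α₂L₂ = 3.3117×10⁻⁵ → Δ(αL) = 2.413866×10⁻⁵ m/K
ΔT = 9.30×10⁻³ / 2.413866×10⁻⁵ = 385.274 K, so T = 14.7 + 385.274 = 399.974 °C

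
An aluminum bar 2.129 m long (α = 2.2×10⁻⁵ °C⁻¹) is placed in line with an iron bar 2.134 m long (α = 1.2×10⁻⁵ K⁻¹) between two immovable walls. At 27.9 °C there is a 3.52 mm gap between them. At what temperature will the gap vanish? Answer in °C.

α₁L₁ = 4.6838×10⁻⁵ m/K, α₂L₂ = 2.5608×10⁻⁵ m/K → total 7.2446×10⁻⁵ m/K
ΔT = g/(α₁L₁+α₂L₂) = 3.52×10⁻³ / 7.2446×10⁻⁵ = 48.588 K
T = 27.9 + 48.588 = 76.488 °C

T = 76.5 °C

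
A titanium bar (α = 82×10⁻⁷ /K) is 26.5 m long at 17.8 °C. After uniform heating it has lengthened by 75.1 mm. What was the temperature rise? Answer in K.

ΔT = 346 K

ΔL = αL₀ΔT ⇒ ΔT = ΔL / (αL₀)
ΔT = 75.1×10⁻³ m / (82×10⁻⁷ × 26.5 m) = 345.61 K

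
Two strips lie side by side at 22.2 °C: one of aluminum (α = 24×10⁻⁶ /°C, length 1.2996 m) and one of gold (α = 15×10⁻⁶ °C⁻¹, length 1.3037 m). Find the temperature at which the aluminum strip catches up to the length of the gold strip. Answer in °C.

T = 374.6 °C

L₁(1 + α₁ΔT) = L₂(1 + α₂ΔT) ⇒ ΔT = (L₂ − L₁)/(α₁L₁ − α₂L₂)
L₂ − L₁ = 1.3037 − 1.2996 = 4.10×10⁻³ m
α₁L₁ − α₂L₂ = 24×10⁻⁶×1.2996 − 15×10⁻⁶×1.3037 = 1.16349×10⁻⁵ m/K
ΔT = 4.10×10⁻³ / 1.16349×10⁻⁵ = 352.388 K
T = 22.2 + 352.388 = 374.588 °C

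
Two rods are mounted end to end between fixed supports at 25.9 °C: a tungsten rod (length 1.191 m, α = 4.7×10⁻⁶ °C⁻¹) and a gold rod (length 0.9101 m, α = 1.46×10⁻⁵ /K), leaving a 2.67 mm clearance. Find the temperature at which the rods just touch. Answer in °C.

T = 167 °C

Gap closes when ΔL₁ + ΔL₂ = 2.67 mm = 2.67×10⁻³ m
(α₁L₁ + α₂L₂)ΔT = g
α₁L₁ + α₂L₂ = 4.7×10⁻⁶×1.191 + 1.46×10⁻⁵×0.9101 = 1.888516×10⁻⁵ m/K
ΔT = 2.67×10⁻³ / 1.888516×10⁻⁵ = 141.38 K
T = 25.9 + 141.38 = 167.28 °C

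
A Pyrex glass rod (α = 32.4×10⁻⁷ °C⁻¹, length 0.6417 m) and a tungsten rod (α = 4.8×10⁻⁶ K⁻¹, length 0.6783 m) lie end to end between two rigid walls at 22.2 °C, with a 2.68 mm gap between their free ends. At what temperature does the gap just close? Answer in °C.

α₁L₁ = 2.079108×10⁻⁶ m/K, α₂L₂ = 3.25584×10⁻⁶ m/K → total 5.334948×10⁻⁶ m/K
ΔT = g/(α₁L₁+α₂L₂) = 2.68×10⁻³ / 5.334948×10⁻⁶ = 502.35 K
T = 22.2 + 502.35 = 524.55 °C

T = 525 °C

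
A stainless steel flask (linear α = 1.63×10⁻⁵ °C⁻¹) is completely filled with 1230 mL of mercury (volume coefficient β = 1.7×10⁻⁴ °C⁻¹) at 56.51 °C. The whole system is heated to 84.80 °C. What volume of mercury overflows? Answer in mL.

4.21 mL

The flask also expands: β_container ≈ 3α = 4.89×10⁻⁵ /K
Net overflow = V₀(β_liq − 3α_cont)ΔT
β − 3α = 1.70×10⁻⁴ − 4.89×10⁻⁵ = 1.211×10⁻⁴ /K; ΔT = 28.29 K
ΔV = 1230 × 1.211×10⁻⁴ × 28.29 = 4.21 mL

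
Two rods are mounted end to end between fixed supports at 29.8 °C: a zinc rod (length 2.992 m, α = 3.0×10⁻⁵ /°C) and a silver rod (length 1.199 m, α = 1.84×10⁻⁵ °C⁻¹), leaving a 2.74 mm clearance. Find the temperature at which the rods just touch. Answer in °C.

T = 54.3 °C

Gap closes when ΔL₁ + ΔL₂ = 2.74 mm = 2.74×10⁻³ m
(α₁L₁ + α₂L₂)ΔT = g
α₁L₁ + α₂L₂ = 3.0×10⁻⁵×2.992 + 1.84×10⁻⁵×1.199 = 1.118216×10⁻⁴ m/K
ΔT = 2.74×10⁻³ / 1.118216×10⁻⁴ = 24.503 K
T = 29.8 + 24.503 = 54.303 °C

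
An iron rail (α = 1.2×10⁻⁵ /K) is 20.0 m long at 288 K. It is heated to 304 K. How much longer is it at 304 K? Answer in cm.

ΔL = 0.384 cm

|ΔT| = |304 − 288| = 16 K
ΔL = αL₀ΔT = (1.2×10⁻⁵)(20.0)(16) = 3.84×10⁻³ m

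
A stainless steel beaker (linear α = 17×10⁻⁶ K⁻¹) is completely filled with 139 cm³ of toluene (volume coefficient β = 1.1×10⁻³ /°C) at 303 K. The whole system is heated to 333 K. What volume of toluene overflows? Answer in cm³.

The beaker also expands: β_container ≈ 3α = 5.1×10⁻⁵ /K
Net overflow = V₀(β_liq − 3α_cont)ΔT
β − 3α = 1.10×10⁻³ − 5.1×10⁻⁵ = 1.049×10⁻³ /K; ΔT = 30 K
ΔV = 139 × 1.049×10⁻³ × 30 = 4.37 cm³

4.37 cm³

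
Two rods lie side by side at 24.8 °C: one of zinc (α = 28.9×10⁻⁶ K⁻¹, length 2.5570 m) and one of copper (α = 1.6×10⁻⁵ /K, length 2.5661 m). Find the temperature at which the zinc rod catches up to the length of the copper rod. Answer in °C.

T = 301.9 °C

Equal length when α₁L₁ΔT − α₂L₂ΔT = L₂ − L₁ = 9.10×10⁻³ m
α₁L₁ = 7.38973×10⁻⁵, α₂L₂ = 4.10576×10⁻⁵ → Δ(αL) = 3.28397×10⁻⁵ m/K
ΔT = 9.10×10⁻³ / 3.28397×10⁻⁵ = 277.104 K, so T = 24.8 + 277.104 = 301.904 °C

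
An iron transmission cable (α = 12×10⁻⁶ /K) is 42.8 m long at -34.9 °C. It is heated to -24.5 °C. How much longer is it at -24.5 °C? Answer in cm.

|ΔT| = |-24.5 − (-34.9)| = 10.4 K
ΔL = αL₀ΔT = (12×10⁻⁶)(42.8)(10.4) = 5.34×10⁻³ m

ΔL = 0.534 cm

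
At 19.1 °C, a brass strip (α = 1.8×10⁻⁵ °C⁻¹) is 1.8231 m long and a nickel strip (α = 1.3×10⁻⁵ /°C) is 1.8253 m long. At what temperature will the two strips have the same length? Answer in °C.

T = 261.2 °C

Equal length when α₁L₁ΔT − α₂L₂ΔT = L₂ − L₁ = 2.20×10⁻³ m
α₁L₁ = 3.28158×10⁻⁵, α₂L₂ = 2.37289×10⁻⁵ → Δ(αL) = 9.0869×10⁻⁶ m/K
ΔT = 2.20×10⁻³ / 9.0869×10⁻⁶ = 242.107 K, so T = 19.1 + 242.107 = 261.207 °C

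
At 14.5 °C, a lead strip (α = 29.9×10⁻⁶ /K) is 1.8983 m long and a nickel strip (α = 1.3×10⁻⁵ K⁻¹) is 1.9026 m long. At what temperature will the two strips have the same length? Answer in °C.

L₁(1 + α₁ΔT) = L₂(1 + α₂ΔT) ⇒ ΔT = (L₂ − L₁)/(α₁L₁ − α₂L₂)
L₂ − L₁ = 1.9026 − 1.8983 = 4.30×10⁻³ m
α₁L₁ − α₂L₂ = 29.9×10⁻⁶×1.8983 − 1.3×10⁻⁵×1.9026 = 3.202537×10⁻⁵ m/K
ΔT = 4.30×10⁻³ / 3.202537×10⁻⁵ = 134.269 K
T = 14.5 + 134.269 = 148.769 °C

T = 148.8 °C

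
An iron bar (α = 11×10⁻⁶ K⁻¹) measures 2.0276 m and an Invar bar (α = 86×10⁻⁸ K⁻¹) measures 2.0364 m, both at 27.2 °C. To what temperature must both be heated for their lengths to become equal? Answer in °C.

T = 455.4 °C

Equal length when α₁L₁ΔT − α₂L₂ΔT = L₂ − L₁ = 8.80×10⁻³ m
α₁L₁ = 2.23036×10⁻⁵, α₂L₂ = 1.751304×10⁻⁶ → Δ(αL) = 2.0552296×10⁻⁵ m/K
ΔT = 8.80×10⁻³ / 2.0552296×10⁻⁵ = 428.176 K, so T = 27.2 + 428.176 = 455.376 °C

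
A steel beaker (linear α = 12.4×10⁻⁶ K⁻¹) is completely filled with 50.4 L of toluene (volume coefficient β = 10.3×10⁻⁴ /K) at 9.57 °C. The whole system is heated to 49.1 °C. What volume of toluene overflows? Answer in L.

1.98 L

The beaker also expands: β_container ≈ 3α = 3.72×10⁻⁵ /K
Net overflow = V₀(β_liq − 3α_cont)ΔT
β − 3α = 1.03×10⁻³ − 3.72×10⁻⁵ = 9.928×10⁻⁴ /K; ΔT = 39.53 K
ΔV = 50.4 × 9.928×10⁻⁴ × 39.53 = 1.98 L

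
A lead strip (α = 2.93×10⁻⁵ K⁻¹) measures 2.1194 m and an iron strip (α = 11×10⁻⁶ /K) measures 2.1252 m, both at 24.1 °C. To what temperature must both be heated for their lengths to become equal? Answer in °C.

Equal length when α₁L₁ΔT − α₂L₂ΔT = L₂ − L₁ = 5.80×10⁻³ m
α₁L₁ = 6.209842×10⁻⁵, α₂L₂ = 2.33772×10⁻⁵ → Δ(αL) = 3.872122×10⁻⁵ m/K
ΔT = 5.80×10⁻³ / 3.872122×10⁻⁵ = 149.789 K, so T = 24.1 + 149.789 = 173.889 °C

T = 173.9 °C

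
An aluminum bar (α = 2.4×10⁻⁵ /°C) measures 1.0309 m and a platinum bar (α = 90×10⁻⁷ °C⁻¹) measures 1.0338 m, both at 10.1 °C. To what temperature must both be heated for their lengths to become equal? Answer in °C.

L₁(1 + α₁ΔT) = L₂(1 + α₂ΔT) ⇒ ΔT = (L₂ − L₁)/(α₁L₁ − α₂L₂)
L₂ − L₁ = 1.0338 − 1.0309 = 2.90×10⁻³ m
α₁L₁ − α₂L₂ = 2.4×10⁻⁵×1.0309 − 90×10⁻⁷×1.0338 = 1.54374×10⁻⁵ m/K
ΔT = 2.90×10⁻³ / 1.54374×10⁻⁵ = 187.855 K
T = 10.1 + 187.855 = 197.955 °C

T = 198.0 °C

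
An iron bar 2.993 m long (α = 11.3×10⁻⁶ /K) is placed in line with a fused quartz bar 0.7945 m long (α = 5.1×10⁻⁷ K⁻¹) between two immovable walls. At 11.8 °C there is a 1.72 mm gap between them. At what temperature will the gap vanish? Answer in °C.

T = 62.1 °C

Gap closes when ΔL₁ + ΔL₂ = 1.72 mm = 1.72×10⁻³ m
(α₁L₁ + α₂L₂)ΔT = g
α₁L₁ + α₂L₂ = 11.3×10⁻⁶×2.993 + 5.1×10⁻⁷×0.7945 = 3.4226095×10⁻⁵ m/K
ΔT = 1.72×10⁻³ / 3.4226095×10⁻⁵ = 50.254 K
T = 11.8 + 50.254 = 62.054 °C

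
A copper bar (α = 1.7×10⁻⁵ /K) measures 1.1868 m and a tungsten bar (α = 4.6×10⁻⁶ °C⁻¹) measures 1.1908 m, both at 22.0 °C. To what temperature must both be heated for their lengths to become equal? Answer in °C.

Equal length when α₁L₁ΔT − α₂L₂ΔT = L₂ − L₁ = 4.00×10⁻³ m
α₁L₁ = 2.01756×10⁻⁵, α₂L₂ = 5.47768×10⁻⁶ → Δ(αL) = 1.469792×10⁻⁵ m/K
ΔT = 4.00×10⁻³ / 1.469792×10⁻⁵ = 272.147 K, so T = 22.0 + 272.147 = 294.147 °C

T = 294.1 °C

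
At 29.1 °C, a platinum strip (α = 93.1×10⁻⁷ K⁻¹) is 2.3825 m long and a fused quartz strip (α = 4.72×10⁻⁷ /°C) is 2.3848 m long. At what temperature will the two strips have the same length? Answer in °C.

L₁(1 + α₁ΔT) = L₂(1 + α₂ΔT) ⇒ ΔT = (L₂ − L₁)/(α₁L₁ − α₂L₂)
L₂ − L₁ = 2.3848 − 2.3825 = 2.30×10⁻³ m
α₁L₁ − α₂L₂ = 93.1×10⁻⁷×2.3825 − 4.72×10⁻⁷×2.3848 = 2.10554494×10⁻⁵ m/K
ΔT = 2.30×10⁻³ / 2.10554494×10⁻⁵ = 109.235 K
T = 29.1 + 109.235 = 138.335 °C

T = 138.3 °C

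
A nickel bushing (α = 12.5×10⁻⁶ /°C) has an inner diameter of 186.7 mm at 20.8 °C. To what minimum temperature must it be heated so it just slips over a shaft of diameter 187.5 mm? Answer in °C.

T = 364 °C

Required Δd = 187.5 − 186.7 = 0.8 mm
Δd = αd₀ΔT ⇒ ΔT = Δd/(αd₀) = 0.8 / (12.5×10⁻⁶ × 186.7) = 342.80 K
T_min = 20.8 + 342.80 = 363.60 °C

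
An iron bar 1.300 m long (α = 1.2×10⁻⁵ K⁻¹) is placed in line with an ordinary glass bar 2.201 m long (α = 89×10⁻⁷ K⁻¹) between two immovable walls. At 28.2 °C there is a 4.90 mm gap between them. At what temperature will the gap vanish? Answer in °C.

α₁L₁ = 1.560×10⁻⁵ m/K, α₂L₂ = 1.95889×10⁻⁵ m/K → total 3.51889×10⁻⁵ m/K
ΔT = g/(α₁L₁+α₂L₂) = 4.90×10⁻³ / 3.51889×10⁻⁵ = 139.25 K
T = 28.2 + 139.25 = 167.45 °C

T = 167 °C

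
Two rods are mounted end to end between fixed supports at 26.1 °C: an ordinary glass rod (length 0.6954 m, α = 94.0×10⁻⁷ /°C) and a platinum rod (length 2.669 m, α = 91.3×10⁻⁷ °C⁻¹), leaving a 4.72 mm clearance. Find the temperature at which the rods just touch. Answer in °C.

T = 179 °C

α₁L₁ = 6.53676×10⁻⁶ m/K, α₂L₂ = 2.436797×10⁻⁵ m/K → total 3.090473×10⁻⁵ m/K
ΔT = g/(α₁L₁+α₂L₂) = 4.72×10⁻³ / 3.090473×10⁻⁵ = 152.73 K
T = 26.1 + 152.73 = 178.83 °C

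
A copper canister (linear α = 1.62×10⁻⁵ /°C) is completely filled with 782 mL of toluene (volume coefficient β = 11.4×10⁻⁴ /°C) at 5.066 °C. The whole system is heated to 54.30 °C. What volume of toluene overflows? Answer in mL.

42.0 mL

The canister also expands: β_container ≈ 3α = 4.86×10⁻⁵ /K
Net overflow = V₀(β_liq − 3α_cont)ΔT
β − 3α = 1.14×10⁻³ − 4.86×10⁻⁵ = 1.0914×10⁻³ /K; ΔT = 49.234 K
ΔV = 782 × 1.0914×10⁻³ × 49.234 = 42.0 mL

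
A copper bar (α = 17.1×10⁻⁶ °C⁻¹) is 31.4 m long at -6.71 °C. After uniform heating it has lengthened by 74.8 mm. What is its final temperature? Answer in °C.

ΔL = αL₀ΔT ⇒ ΔT = ΔL / (αL₀)
ΔT = 74.8×10⁻³ m / (17.1×10⁻⁶ × 31.4 m) = 139.31 K
T = -6.71 + 139.31 = 132.60 °C

T = 133 °C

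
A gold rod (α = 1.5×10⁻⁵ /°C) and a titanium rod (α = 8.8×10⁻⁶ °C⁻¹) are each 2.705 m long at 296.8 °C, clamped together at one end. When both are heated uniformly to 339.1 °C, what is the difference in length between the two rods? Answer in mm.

ΔT = 42.3 K
gold: ΔL = 1.5×10⁻⁵ × 2.705 m × 42.3 = 1.7163×10⁻³ m = 1.7163 mm
titanium: ΔL = 8.8×10⁻⁶ × 2.705 m × 42.3 = 1.0069×10⁻³ m = 1.0069 mm
difference = 1.7163 − 1.0069 = 0.7094 mm

0.709 mm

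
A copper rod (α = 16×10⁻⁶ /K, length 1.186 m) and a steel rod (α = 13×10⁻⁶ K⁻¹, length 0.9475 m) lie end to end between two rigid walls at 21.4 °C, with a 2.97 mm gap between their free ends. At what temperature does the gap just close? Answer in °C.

α₁L₁ = 1.8976×10⁻⁵ m/K, α₂L₂ = 1.23175×10⁻⁵ m/K → total 3.12935×10⁻⁵ m/K
ΔT = g/(α₁L₁+α₂L₂) = 2.97×10⁻³ / 3.12935×10⁻⁵ = 94.91 K
T = 21.4 + 94.91 = 116.31 °C

T = 116 °C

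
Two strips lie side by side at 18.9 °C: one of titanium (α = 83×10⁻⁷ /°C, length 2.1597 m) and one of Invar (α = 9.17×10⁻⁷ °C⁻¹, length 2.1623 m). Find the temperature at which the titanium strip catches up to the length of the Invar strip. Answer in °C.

T = 182.0 °C

Equal length when α₁L₁ΔT − α₂L₂ΔT = L₂ − L₁ = 2.60×10⁻³ m
α₁L₁ = 1.792551×10⁻⁵, α₂L₂ = 1.9828291×10⁻⁶ → Δ(αL) = 1.59426809×10⁻⁵ m/K
ΔT = 2.60×10⁻³ / 1.59426809×10⁻⁵ = 163.084 K, so T = 18.9 + 163.084 = 181.984 °C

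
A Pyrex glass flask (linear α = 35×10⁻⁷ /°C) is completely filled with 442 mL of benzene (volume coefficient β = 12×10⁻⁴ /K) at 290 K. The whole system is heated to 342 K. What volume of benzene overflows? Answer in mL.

27.3 mL

The flask also expands: β_container ≈ 3α = 1.05×10⁻⁵ /K
Net overflow = V₀(β_liq − 3α_cont)ΔT
β − 3α = 1.20×10⁻³ − 1.05×10⁻⁵ = 1.1895×10⁻³ /K; ΔT = 52 K
ΔV = 442 × 1.1895×10⁻³ × 52 = 27.3 mL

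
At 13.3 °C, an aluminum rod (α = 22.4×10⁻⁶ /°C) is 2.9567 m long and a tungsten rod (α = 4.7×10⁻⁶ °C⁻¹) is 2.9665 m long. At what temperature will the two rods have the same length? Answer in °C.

T = 200.7 °C

L₁(1 + α₁ΔT) = L₂(1 + α₂ΔT) ⇒ ΔT = (L₂ − L₁)/(α₁L₁ − α₂L₂)
L₂ − L₁ = 2.9665 − 2.9567 = 9.80×10⁻³ m
α₁L₁ − α₂L₂ = 22.4×10⁻⁶×2.9567 − 4.7×10⁻⁶×2.9665 = 5.228753×10⁻⁵ m/K
ΔT = 9.80×10⁻³ / 5.228753×10⁻⁵ = 187.425 K
T = 13.3 + 187.425 = 200.725 °C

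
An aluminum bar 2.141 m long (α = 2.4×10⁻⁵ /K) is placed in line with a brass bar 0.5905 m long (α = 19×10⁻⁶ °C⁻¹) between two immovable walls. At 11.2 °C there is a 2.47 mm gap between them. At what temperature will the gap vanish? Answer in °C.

T = 50.7 °C

α₁L₁ = 5.1384×10⁻⁵ m/K, α₂L₂ = 1.12195×10⁻⁵ m/K → total 6.26035×10⁻⁵ m/K
ΔT = g/(α₁L₁+α₂L₂) = 2.47×10⁻³ / 6.26035×10⁻⁵ = 39.455 K
T = 11.2 + 39.455 = 50.655 °C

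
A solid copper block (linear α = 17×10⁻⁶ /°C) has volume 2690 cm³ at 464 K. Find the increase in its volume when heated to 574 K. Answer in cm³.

Isotropic solid: β ≈ 3α = 5.1×10⁻⁵ /K; ΔT = 110 K
ΔV = 3αV₀ΔT = 3(17×10⁻⁶)(2690)(110) = 15.1 cm³

ΔV = 15.1 cm³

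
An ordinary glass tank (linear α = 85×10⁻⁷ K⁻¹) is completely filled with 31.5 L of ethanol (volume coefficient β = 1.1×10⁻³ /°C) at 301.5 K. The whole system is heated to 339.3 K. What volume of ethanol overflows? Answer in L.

The tank also expands: β_container ≈ 3α = 2.55×10⁻⁵ /K
Net overflow = V₀(β_liq − 3α_cont)ΔT
β − 3α = 1.10×10⁻³ − 2.55×10⁻⁵ = 1.0745×10⁻³ /K; ΔT = 37.8 K
ΔV = 31.5 × 1.0745×10⁻³ × 37.8 = 1.28 L

1.28 L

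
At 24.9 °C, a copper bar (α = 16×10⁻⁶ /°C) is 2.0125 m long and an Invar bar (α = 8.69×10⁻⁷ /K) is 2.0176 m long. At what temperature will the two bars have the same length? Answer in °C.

L₁(1 + α₁ΔT) = L₂(1 + α₂ΔT) ⇒ ΔT = (L₂ − L₁)/(α₁L₁ − α₂L₂)
L₂ − L₁ = 2.0176 − 2.0125 = 5.10×10⁻³ m
α₁L₁ − α₂L₂ = 16×10⁻⁶×2.0125 − 8.69×10⁻⁷×2.0176 = 3.04467056×10⁻⁵ m/K
ΔT = 5.10×10⁻³ / 3.04467056×10⁻⁵ = 167.506 K
T = 24.9 + 167.506 = 192.406 °C

T = 192.4 °C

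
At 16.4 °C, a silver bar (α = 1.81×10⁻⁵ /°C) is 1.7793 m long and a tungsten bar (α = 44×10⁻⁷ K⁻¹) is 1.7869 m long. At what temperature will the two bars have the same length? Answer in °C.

L₁(1 + α₁ΔT) = L₂(1 + α₂ΔT) ⇒ ΔT = (L₂ − L₁)/(α₁L₁ − α₂L₂)
L₂ − L₁ = 1.7869 − 1.7793 = 7.60×10⁻³ m
α₁L₁ − α₂L₂ = 1.81×10⁻⁵×1.7793 − 44×10⁻⁷×1.7869 = 2.434297×10⁻⁵ m/K
ΔT = 7.60×10⁻³ / 2.434297×10⁻⁵ = 312.205 K
T = 16.4 + 312.205 = 328.605 °C

T = 328.6 °C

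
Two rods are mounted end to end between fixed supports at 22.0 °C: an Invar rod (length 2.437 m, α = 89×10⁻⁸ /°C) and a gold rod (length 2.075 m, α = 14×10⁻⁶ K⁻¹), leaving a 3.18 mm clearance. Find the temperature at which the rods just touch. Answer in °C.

α₁L₁ = 2.16893×10⁻⁶ m/K, α₂L₂ = 2.905×10⁻⁵ m/K → total 3.121893×10⁻⁵ m/K
ΔT = g/(α₁L₁+α₂L₂) = 3.18×10⁻³ / 3.121893×10⁻⁵ = 101.86 K
T = 22.0 + 101.86 = 123.86 °C

T = 124 °C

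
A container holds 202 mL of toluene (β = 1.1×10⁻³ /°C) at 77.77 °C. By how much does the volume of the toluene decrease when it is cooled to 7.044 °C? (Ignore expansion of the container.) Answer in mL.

ΔV = 15.7 mL

|ΔT| = |7.044 − 77.77| = 70.726 K
ΔV = βV₀ΔT = (1.1×10⁻³)(202)(70.726) = 15.7 mL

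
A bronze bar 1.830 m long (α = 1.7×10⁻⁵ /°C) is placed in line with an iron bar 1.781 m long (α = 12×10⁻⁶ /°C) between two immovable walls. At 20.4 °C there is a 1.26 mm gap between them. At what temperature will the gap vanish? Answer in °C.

α₁L₁ = 3.111×10⁻⁵ m/K, α₂L₂ = 2.1372×10⁻⁵ m/K → total 5.2482×10⁻⁵ m/K
ΔT = g/(α₁L₁+α₂L₂) = 1.26×10⁻³ / 5.2482×10⁻⁵ = 24.008 K
T = 20.4 + 24.008 = 44.408 °C

T = 44.4 °C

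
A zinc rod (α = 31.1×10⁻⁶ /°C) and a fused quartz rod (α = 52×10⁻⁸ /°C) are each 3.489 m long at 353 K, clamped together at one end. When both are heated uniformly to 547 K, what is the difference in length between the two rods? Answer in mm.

ΔT = 194 K
zinc: ΔL = 31.1×10⁻⁶ × 3.489 m × 194 = 2.1051×10⁻² m = 21.051 mm
fused quartz: ΔL = 52×10⁻⁸ × 3.489 m × 194 = 3.5197×10⁻⁴ m = 0.35197 mm
difference = 21.051 − 0.35197 = 20.69903 mm

20.7 mm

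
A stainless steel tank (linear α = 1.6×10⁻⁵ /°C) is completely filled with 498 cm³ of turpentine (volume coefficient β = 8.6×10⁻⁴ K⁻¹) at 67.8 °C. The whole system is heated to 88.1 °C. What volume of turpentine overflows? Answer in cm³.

8.21 cm³

The tank also expands: β_container ≈ 3α = 4.8×10⁻⁵ /K
Net overflow = V₀(β_liq − 3α_cont)ΔT
β − 3α = 8.60×10⁻⁴ − 4.8×10⁻⁵ = 8.12×10⁻⁴ /K; ΔT = 20.3 K
ΔV = 498 × 8.12×10⁻⁴ × 20.3 = 8.21 cm³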